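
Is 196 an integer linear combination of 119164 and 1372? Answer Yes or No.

gcd(119164, 1372): 119164 = 86·1372 + 1172; 1372 = 1·1172 + 200; 1172 = 5·200 + 172; 200 = 1·172 + 28; 172 = 6·28 + 4; 28 = 7·4 + 0 → 4
4 divides 196, so a solution exists.

Yes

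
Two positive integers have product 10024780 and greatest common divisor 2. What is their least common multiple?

5012390

gcd·lcm = product, so lcm = 10024780/2 = 5012390.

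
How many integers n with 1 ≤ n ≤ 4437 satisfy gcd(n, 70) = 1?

70 = 2·5·7. Inclusion–exclusion on these primes:
4437 − ⌊4437/2⌋ − ⌊4437/5⌋ − ⌊4437/7⌋ + ⌊4437/10⌋ + ⌊4437/14⌋ + ⌊4437/35⌋ − ⌊4437/70⌋ = 1521

1521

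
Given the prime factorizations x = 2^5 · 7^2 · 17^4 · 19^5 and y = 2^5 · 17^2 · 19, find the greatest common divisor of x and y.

175712

min exponent per shared prime: 2^5 · 17^2 · 19 = 175712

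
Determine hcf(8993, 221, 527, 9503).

17

gcd(8993, 221): 8993 = 40·221 + 153; 221 = 1·153 + 68; 153 = 2·68 + 17; 68 = 4·17 + 0 → 17
gcd(17, 527): 527 = 31·17 + 0 → 17
gcd(17, 9503): 9503 = 559·17 + 0 → 17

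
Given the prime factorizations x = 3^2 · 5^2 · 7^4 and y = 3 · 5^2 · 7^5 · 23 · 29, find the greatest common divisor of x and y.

min exponent per shared prime: 3 · 5^2 · 7^4 = 180075

180075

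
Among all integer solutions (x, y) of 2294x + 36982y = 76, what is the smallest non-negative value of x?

Reduce mod 36982: 2294x ≡ 76 (mod 36982). With g = gcd(2294, 36982) = 2 dividing 76, divide through: 1147x ≡ 38 (mod 18491).
Since gcd(1147, 18491) = 1, x ≡ 38·(1147)⁻¹ ≡ 1725 (mod 18491). Smallest non-negative: 1725.

1725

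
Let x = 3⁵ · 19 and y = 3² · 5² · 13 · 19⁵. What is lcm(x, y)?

max exponent per prime: 3⁵ · 5² · 13 · 19⁵ = 195549918525

195549918525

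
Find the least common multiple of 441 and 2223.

441 = 3² · 7²; 2223 = 3² · 13 · 19
max exponents: 3² · 7² · 13 · 19 = 108927

108927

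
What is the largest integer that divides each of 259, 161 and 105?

gcd(259, 161): 259 = 1·161 + 98; 161 = 1·98 + 63; 98 = 1·63 + 35; 63 = 1·35 + 28; 35 = 1·28 + 7; 28 = 4·7 + 0 → 7
gcd(7, 105): 105 = 15·7 + 0 → 7

7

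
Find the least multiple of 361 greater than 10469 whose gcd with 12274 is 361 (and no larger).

11191

Multiples of 361 above 10469: 361·30, 361·31, … . Need the cofactor coprime to 12274/361 = 34.
Checking s = 30, 31, … the first with gcd(s, 34) = 1 is s = 31, giving 11191.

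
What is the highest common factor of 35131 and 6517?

35131 = 19 · 43²
6517 = 7³ · 19
Common: 19 = 19

19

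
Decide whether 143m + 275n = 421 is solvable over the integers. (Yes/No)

No

gcd(143, 275): 275 = 1·143 + 132; 143 = 1·132 + 11; 132 = 12·11 + 0 → 11
11 does not divide 421, so a solution does not exist.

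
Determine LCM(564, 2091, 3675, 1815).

58268433300

lcm(564, 2091) = 564·2091/gcd = 1179324/3 = 393108
lcm(393108, 3675) = 393108·3675/gcd = 1444671900/3 = 481557300
lcm(481557300, 1815) = 481557300·1815/gcd = 874026499500/15 = 58268433300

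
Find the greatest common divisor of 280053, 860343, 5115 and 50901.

280053 = 3² · 29² · 37; 860343 = 3 · 11 · 29² · 31; 5115 = 3 · 5 · 11 · 31; 50901 = 3 · 19² · 47
gcd takes min exponent of each prime: 3 = 3

3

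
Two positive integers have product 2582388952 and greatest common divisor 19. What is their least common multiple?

gcd·lcm = product, so lcm = 2582388952/19 = 135915208.

135915208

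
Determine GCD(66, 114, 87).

3

gcd(66, 114): 114 = 1·66 + 48; 66 = 1·48 + 18; 48 = 2·18 + 12; 18 = 1·12 + 6; 12 = 2·6 + 0 → 6
gcd(6, 87): 87 = 14·6 + 3; 6 = 2·3 + 0 → 3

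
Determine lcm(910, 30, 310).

910 = 2 · 5 · 7 · 13; 30 = 2 · 3 · 5; 310 = 2 · 5 · 31
lcm takes max exponent of each prime: 2 · 3 · 5 · 7 · 13 · 31 = 84630

84630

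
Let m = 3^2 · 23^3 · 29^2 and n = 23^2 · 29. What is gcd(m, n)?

15341

min exponent per shared prime: 23^2 · 29 = 15341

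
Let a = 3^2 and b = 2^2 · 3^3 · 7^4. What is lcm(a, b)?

max exponent per prime: 2^2 · 3^3 · 7^4 = 259308

259308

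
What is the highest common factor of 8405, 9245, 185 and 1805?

gcd(8405, 9245): 9245 = 1·8405 + 840; 8405 = 10·840 + 5; 840 = 168·5 + 0 → 5
gcd(5, 185): 185 = 37·5 + 0 → 5
gcd(5, 1805): 1805 = 361·5 + 0 → 5

5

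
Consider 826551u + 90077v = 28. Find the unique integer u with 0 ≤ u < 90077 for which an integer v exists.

Reduce mod 90077: 826551u ≡ 28 (mod 90077). With g = gcd(826551, 90077) = 1 dividing 28, divide through: 826551u ≡ 28 (mod 90077).
Since gcd(826551, 90077) = 1, u ≡ 28·(826551)⁻¹ ≡ 66754 (mod 90077). Smallest non-negative: 66754.

66754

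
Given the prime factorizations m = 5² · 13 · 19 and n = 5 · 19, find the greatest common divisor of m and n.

95

min exponent per shared prime: 5 · 19 = 95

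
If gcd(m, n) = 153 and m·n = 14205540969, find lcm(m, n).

92846673

gcd·lcm = product, so lcm = 14205540969/153 = 92846673.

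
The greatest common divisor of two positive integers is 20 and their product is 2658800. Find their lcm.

Since gcd(u,v)·lcm(u,v) = uv, lcm = 2658800/20 = 132940.

132940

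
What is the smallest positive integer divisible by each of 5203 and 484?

20812

gcd first: 5203 = 10·484 + 363; 484 = 1·363 + 121; 363 = 3·121 + 0 → gcd = 121
lcm = 5203·484/gcd = 2518252/121 = 20812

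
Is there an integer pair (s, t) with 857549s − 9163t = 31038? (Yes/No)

No

By Bézout, 857549s − 9163t = 31038 has integer solutions iff gcd(857549, 9163) | 31038.
Euclid: 857549 = 93·9163 + 5390; 9163 = 1·5390 + 3773; 5390 = 1·3773 + 1617; 3773 = 2·1617 + 539; 1617 = 3·539 + 0. gcd = 539; 31038 mod 539 = 315. No.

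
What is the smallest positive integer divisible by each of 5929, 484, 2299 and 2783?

lcm(5929, 484) = 5929·484/gcd = 2869636/121 = 23716
lcm(23716, 2299) = 23716·2299/gcd = 54523084/121 = 450604
lcm(450604, 2783) = 450604·2783/gcd = 1254030932/121 = 10363892

10363892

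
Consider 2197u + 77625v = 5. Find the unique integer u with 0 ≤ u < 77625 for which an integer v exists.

Reduce mod 77625: 2197u ≡ 5 (mod 77625). With g = gcd(2197, 77625) = 1 dividing 5, divide through: 2197u ≡ 5 (mod 77625).
Since gcd(2197, 77625) = 1, u ≡ 5·(2197)⁻¹ ≡ 11165 (mod 77625). Smallest non-negative: 11165.

11165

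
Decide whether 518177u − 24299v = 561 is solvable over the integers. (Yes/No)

gcd(518177, 24299): 518177 = 21·24299 + 7898; 24299 = 3·7898 + 605; 7898 = 13·605 + 33; 605 = 18·33 + 11; 33 = 3·11 + 0 → 11
11 divides 561, so a solution exists.

Yes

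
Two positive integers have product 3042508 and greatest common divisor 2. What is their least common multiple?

gcd·lcm = product, so lcm = 3042508/2 = 1521254.

1521254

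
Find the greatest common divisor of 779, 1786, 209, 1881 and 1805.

779 = 19 · 41; 1786 = 2 · 19 · 47; 209 = 11 · 19; 1881 = 3² · 11 · 19; 1805 = 5 · 19²
gcd takes min exponent of each prime: 19 = 19

19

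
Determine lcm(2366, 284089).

3977246

gcd first: 284089 = 120·2366 + 169; 2366 = 14·169 + 0 → gcd = 169
lcm = 2366·284089/gcd = 672154574/169 = 3977246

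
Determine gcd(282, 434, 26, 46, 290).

282 = 2 · 3 · 47; 434 = 2 · 7 · 31; 26 = 2 · 13; 46 = 2 · 23; 290 = 2 · 5 · 29
gcd takes min exponent of each prime: 2 = 2

2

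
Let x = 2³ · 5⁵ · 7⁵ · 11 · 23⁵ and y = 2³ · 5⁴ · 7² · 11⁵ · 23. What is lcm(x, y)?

435544781535446275000

max exponent per prime: 2³ · 5⁵ · 7⁵ · 11⁵ · 23⁵ = 435544781535446275000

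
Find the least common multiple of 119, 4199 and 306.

529074

119 = 7 · 17; 4199 = 13 · 17 · 19; 306 = 2 · 3² · 17
lcm takes max exponent of each prime: 2 · 3² · 7 · 13 · 17 · 19 = 529074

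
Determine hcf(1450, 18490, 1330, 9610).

gcd(1450, 18490): 18490 = 12·1450 + 1090; 1450 = 1·1090 + 360; 1090 = 3·360 + 10; 360 = 36·10 + 0 → 10
gcd(10, 1330): 1330 = 133·10 + 0 → 10
gcd(10, 9610): 9610 = 961·10 + 0 → 10

10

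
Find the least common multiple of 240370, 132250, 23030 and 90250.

lcm(240370, 132250) = 240370·132250/gcd = 31788932500/10 = 3178893250
lcm(3178893250, 23030) = 3178893250·23030/gcd = 73209911547500/10 = 7320991154750
lcm(7320991154750, 90250) = 7320991154750·90250/gcd = 660719451716187500/250 = 2642877806864750

2642877806864750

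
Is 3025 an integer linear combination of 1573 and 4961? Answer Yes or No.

Yes

gcd(1573, 4961): 4961 = 3·1573 + 242; 1573 = 6·242 + 121; 242 = 2·121 + 0 → 121
121 divides 3025, so a solution exists.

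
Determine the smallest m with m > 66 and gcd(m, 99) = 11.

99 = 11·9. Any m with gcd(m, 99) = 11 is a multiple of 11, say 11s, with s coprime to 9.
Need s > 66/11, so s ≥ 7. First s ≥ 7 with gcd(s, 9) = 1 is s = 7. Thus m = 11·7 = 77.

77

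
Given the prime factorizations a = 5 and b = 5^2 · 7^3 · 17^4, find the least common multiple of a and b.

716192575

max exponent per prime: 5^2 · 7^3 · 17^4 = 716192575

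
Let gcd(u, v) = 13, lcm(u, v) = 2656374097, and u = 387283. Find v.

89167

Using uv = gcd(u,v)·lcm(u,v) = 13·2656374097 = 34532863261, we get v = 34532863261/387283 = 89167.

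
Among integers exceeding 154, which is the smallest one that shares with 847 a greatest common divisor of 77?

231

Multiples of 77 above 154: 77·3, 77·4, … . Need the cofactor coprime to 847/77 = 11.
Checking s = 3, 4, … the first with gcd(s, 11) = 1 is s = 3, giving 231.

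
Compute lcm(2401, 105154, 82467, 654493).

2401 = 7⁴; 105154 = 2 · 7² · 29 · 37; 82467 = 3² · 7² · 11 · 17; 654493 = 7² · 19² · 37
lcm takes max exponent of each prime: 2 · 3² · 7⁴ · 11 · 17 · 19² · 29 · 37 = 3130496305398

3130496305398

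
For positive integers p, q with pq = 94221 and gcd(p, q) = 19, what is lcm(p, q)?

4959

For any two positive integers, gcd × lcm equals their product. Hence lcm = 94221 / 19 = 4959.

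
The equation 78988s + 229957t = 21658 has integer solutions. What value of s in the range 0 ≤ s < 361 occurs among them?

239

Euclid: 229957 = 2·78988 + 71981; 78988 = 1·71981 + 7007; 71981 = 10·7007 + 1911; 7007 = 3·1911 + 1274; 1911 = 1·1274 + 637; 1274 = 2·637 + 0 → gcd = 637; 21658 = 637·34.
Back-substitution yields 78988·(-131) + 229957·(45) = 637, so one solution is s = -131·34 = -4454, t = 45·34 = 1530.
Solutions in s differ by 229957/637 = 361; the one in [0, 361) is -4454 mod 361 = 239.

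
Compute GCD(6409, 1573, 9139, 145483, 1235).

13

6409 = 13 · 17 · 29; 1573 = 11² · 13; 9139 = 13 · 19 · 37; 145483 = 13 · 19² · 31; 1235 = 5 · 13 · 19
gcd takes min exponent of each prime: 13 = 13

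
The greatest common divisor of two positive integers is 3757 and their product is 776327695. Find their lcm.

For any two positive integers, gcd × lcm equals their product. Hence lcm = 776327695 / 3757 = 206635.

206635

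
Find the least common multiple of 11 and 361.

11 = 11; 361 = 19²
max exponents: 11 · 19² = 3971

3971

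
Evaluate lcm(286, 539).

14014

286 = 2 · 11 · 13; 539 = 7² · 11
max exponents: 2 · 7² · 11 · 13 = 14014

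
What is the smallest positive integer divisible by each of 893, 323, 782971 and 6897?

lcm(893, 323) = 893·323/gcd = 288439/19 = 15181
lcm(15181, 782971) = 15181·782971/gcd = 11886282751/19 = 625593829
lcm(625593829, 6897) = 625593829·6897/gcd = 4314720638613/19 = 227090559927

227090559927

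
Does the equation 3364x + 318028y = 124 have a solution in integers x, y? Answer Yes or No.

Yes

By Bézout, 3364x + 318028y = 124 has integer solutions iff gcd(3364, 318028) | 124.
Euclid: 318028 = 94·3364 + 1812; 3364 = 1·1812 + 1552; 1812 = 1·1552 + 260; 1552 = 5·260 + 252; 260 = 1·252 + 8; 252 = 31·8 + 4; 8 = 2·4 + 0. gcd = 4; 124 mod 4 = 0. Yes.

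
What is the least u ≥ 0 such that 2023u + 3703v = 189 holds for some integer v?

271

gcd(2023, 3703) = 7 (Euclid: 3703 = 1·2023 + 1680; 2023 = 1·1680 + 343; 1680 = 4·343 + 308; 343 = 1·308 + 35; 308 = 8·35 + 28; 35 = 1·28 + 7; 28 = 4·7 + 0), and 7 | 189.
Extended Euclid: 2023·(108) + 3703·(-59) = 7. Scale by 27: u₀ = 2916.
General solution u = u₀ + 529t; reducing mod 529 gives u = 271 (and v = -148).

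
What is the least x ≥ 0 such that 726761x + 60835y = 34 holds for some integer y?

Reduce mod 60835: 726761x ≡ 34 (mod 60835). With g = gcd(726761, 60835) = 1 dividing 34, divide through: 726761x ≡ 34 (mod 60835).
Since gcd(726761, 60835) = 1, x ≡ 34·(726761)⁻¹ ≡ 1904 (mod 60835). Smallest non-negative: 1904.

1904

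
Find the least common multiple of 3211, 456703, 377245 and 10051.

3211 = 13² · 19; 456703 = 13 · 19 · 43²; 377245 = 5 · 11 · 19³; 10051 = 19 · 23²
lcm takes max exponent of each prime: 5 · 11 · 13² · 19³ · 23² · 43² = 62359522373005

62359522373005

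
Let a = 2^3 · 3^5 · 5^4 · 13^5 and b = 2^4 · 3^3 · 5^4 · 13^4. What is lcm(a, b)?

max exponent per prime: 2^4 · 3^5 · 5^4 · 13^5 = 902241990000

902241990000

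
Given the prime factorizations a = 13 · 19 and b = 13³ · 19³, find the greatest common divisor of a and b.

min exponent per shared prime: 13 · 19 = 247

247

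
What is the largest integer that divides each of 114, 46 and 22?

gcd(114, 46): 114 = 2·46 + 22; 46 = 2·22 + 2; 22 = 11·2 + 0 → 2
gcd(2, 22): 22 = 11·2 + 0 → 2

2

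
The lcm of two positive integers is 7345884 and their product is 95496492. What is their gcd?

From gcd × lcm = pq: gcd = 95496492 / 7345884 = 13.

13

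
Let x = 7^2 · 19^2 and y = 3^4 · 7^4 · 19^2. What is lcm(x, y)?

max exponent per prime: 3^4 · 7^4 · 19^2 = 70207641

70207641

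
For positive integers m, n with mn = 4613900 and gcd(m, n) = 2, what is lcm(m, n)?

Since gcd(m,n)·lcm(m,n) = mn, lcm = 4613900/2 = 2306950.

2306950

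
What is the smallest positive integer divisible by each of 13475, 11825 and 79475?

13475 = 5² · 7² · 11; 11825 = 5² · 11 · 43; 79475 = 5² · 11 · 17²
lcm takes max exponent of each prime: 5² · 7² · 11 · 17² · 43 = 167453825

167453825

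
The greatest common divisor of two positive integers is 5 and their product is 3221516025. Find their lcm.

Since gcd(u,v)·lcm(u,v) = uv, lcm = 3221516025/5 = 644303205.

644303205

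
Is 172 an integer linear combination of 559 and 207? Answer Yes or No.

Yes

gcd(559, 207): 559 = 2·207 + 145; 207 = 1·145 + 62; 145 = 2·62 + 21; 62 = 2·21 + 20; 21 = 1·20 + 1; 20 = 20·1 + 0 → 1
1 divides 172, so a solution exists.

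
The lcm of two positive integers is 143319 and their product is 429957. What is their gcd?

gcd·lcm = product, so gcd = 429957/143319 = 3.

3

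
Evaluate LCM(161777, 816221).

161777 = 7 · 11² · 191; 816221 = 7 · 17 · 19³
max exponents: 7 · 11² · 17 · 19³ · 191 = 18863683531

18863683531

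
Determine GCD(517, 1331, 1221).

gcd(517, 1331): 1331 = 2·517 + 297; 517 = 1·297 + 220; 297 = 1·220 + 77; 220 = 2·77 + 66; 77 = 1·66 + 11; 66 = 6·11 + 0 → 11
gcd(11, 1221): 1221 = 111·11 + 0 → 11

11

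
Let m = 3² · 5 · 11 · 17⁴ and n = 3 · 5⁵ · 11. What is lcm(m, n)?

25839309375

max exponent per prime: 3² · 5⁵ · 11 · 17⁴ = 25839309375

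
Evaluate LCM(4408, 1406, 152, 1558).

lcm(4408, 1406) = 4408·1406/gcd = 6197648/38 = 163096
lcm(163096, 152) = 163096·152/gcd = 24790592/152 = 163096
lcm(163096, 1558) = 163096·1558/gcd = 254103568/38 = 6686936

6686936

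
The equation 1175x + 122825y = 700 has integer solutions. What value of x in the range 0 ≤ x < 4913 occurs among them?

Reduce mod 122825: 1175x ≡ 700 (mod 122825). With g = gcd(1175, 122825) = 25 dividing 700, divide through: 47x ≡ 28 (mod 4913).
Since gcd(47, 4913) = 1, x ≡ 28·(47)⁻¹ ≡ 4600 (mod 4913). Smallest non-negative: 4600.

4600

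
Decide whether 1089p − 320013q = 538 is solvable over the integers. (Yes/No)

No

By Bézout, 1089p − 320013q = 538 has integer solutions iff gcd(1089, 320013) | 538.
Euclid: 320013 = 293·1089 + 936; 1089 = 1·936 + 153; 936 = 6·153 + 18; 153 = 8·18 + 9; 18 = 2·9 + 0. gcd = 9; 538 mod 9 = 7. No.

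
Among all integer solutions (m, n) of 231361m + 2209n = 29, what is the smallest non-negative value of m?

1895

Euclid: 231361 = 104·2209 + 1625; 2209 = 1·1625 + 584; 1625 = 2·584 + 457; 584 = 1·457 + 127; 457 = 3·127 + 76; 127 = 1·76 + 51; 76 = 1·51 + 25; 51 = 2·25 + 1; 25 = 25·1 + 0 → gcd = 1; 29 = 1·29.
Back-substitution yields 231361·(-87) + 2209·(9112) = 1, so one solution is m = -87·29 = -2523, n = 9112·29 = 264248.
Solutions in m differ by 2209/1 = 2209; the one in [0, 2209) is -2523 mod 2209 = 1895.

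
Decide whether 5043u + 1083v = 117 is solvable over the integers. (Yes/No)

Yes

By Bézout, 5043u + 1083v = 117 has integer solutions iff gcd(5043, 1083) | 117.
Euclid: 5043 = 4·1083 + 711; 1083 = 1·711 + 372; 711 = 1·372 + 339; 372 = 1·339 + 33; 339 = 10·33 + 9; 33 = 3·9 + 6; 9 = 1·6 + 3; 6 = 2·3 + 0. gcd = 3; 117 mod 3 = 0. Yes.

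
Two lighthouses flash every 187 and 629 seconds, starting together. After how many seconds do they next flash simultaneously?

6919

gcd first: 629 = 3·187 + 68; 187 = 2·68 + 51; 68 = 1·51 + 17; 51 = 3·17 + 0 → gcd = 17
lcm = 187·629/gcd = 117623/17 = 6919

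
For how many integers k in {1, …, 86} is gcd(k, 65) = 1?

Prime factors of 65: 5, 13. Count integers ≤ 86 divisible by none of them.
By inclusion–exclusion: 86 − ⌊86/5⌋ − ⌊86/13⌋ + ⌊86/65⌋ = 64.

64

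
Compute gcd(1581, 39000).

Euclid: 39000 = 24·1581 + 1056; 1581 = 1·1056 + 525; 1056 = 2·525 + 6; 525 = 87·6 + 3; 6 = 2·3 + 0. Last nonzero remainder: 3.

3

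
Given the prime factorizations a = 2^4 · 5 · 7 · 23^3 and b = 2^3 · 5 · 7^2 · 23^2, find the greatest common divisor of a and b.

min exponent per shared prime: 2^3 · 5 · 7 · 23^2 = 148120

148120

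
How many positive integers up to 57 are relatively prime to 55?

Prime factors of 55: 5, 11. Count integers ≤ 57 divisible by none of them.
By inclusion–exclusion: 57 − ⌊57/5⌋ − ⌊57/11⌋ + ⌊57/55⌋ = 42.

42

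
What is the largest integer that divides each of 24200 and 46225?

25

24200 = 2³ · 5² · 11²
46225 = 5² · 43²
Common: 5² = 25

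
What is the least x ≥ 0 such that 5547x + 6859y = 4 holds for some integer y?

Euclid: 6859 = 1·5547 + 1312; 5547 = 4·1312 + 299; 1312 = 4·299 + 116; 299 = 2·116 + 67; 116 = 1·67 + 49; 67 = 1·49 + 18; 49 = 2·18 + 13; 18 = 1·13 + 5; 13 = 2·5 + 3; 5 = 1·3 + 2; 3 = 1·2 + 1; 2 = 2·1 + 0 → gcd = 1; 4 = 1·4.
Back-substitution yields 5547·(-2661) + 6859·(2152) = 1, so one solution is x = -2661·4 = -10644, y = 2152·4 = 8608.
Solutions in x differ by 6859/1 = 6859; the one in [0, 6859) is -10644 mod 6859 = 3074.

3074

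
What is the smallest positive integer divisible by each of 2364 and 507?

399516

2364 = 2² · 3 · 197; 507 = 3 · 13²
max exponents: 2² · 3 · 13² · 197 = 399516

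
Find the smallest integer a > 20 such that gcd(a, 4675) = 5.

30

4675 = 5·935. Any a with gcd(a, 4675) = 5 is a multiple of 5, say 5s, with s coprime to 935.
Need s > 20/5, so s ≥ 5. First s ≥ 5 with gcd(s, 935) = 1 is s = 6. Thus a = 5·6 = 30.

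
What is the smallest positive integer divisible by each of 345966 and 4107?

345966 = 2 · 3 · 23² · 109; 4107 = 3 · 37²
max exponents: 2 · 3 · 23² · 37² · 109 = 473627454

473627454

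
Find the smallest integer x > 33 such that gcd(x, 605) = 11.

Multiples of 11 above 33: 11·4, 11·5, … . Need the cofactor coprime to 605/11 = 55.
Checking s = 4, 5, … the first with gcd(s, 55) = 1 is s = 4, giving 44.

44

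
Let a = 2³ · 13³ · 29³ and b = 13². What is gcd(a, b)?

169

min exponent per shared prime: 13² = 169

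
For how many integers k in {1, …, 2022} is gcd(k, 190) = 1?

Prime factors of 190: 2, 5, 19. Count integers ≤ 2022 divisible by none of them.
By inclusion–exclusion: 2022 − ⌊2022/2⌋ − ⌊2022/5⌋ − ⌊2022/19⌋ + ⌊2022/10⌋ + ⌊2022/38⌋ + ⌊2022/95⌋ − ⌊2022/190⌋ = 767.

767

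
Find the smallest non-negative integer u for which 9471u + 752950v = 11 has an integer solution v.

Reduce mod 752950: 9471u ≡ 11 (mod 752950). With g = gcd(9471, 752950) = 11 dividing 11, divide through: 861u ≡ 1 (mod 68450).
Since gcd(861, 68450) = 1, u ≡ 1·(861)⁻¹ ≡ 68291 (mod 68450). Smallest non-negative: 68291.

68291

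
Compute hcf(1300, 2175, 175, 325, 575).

25

gcd(1300, 2175): 2175 = 1·1300 + 875; 1300 = 1·875 + 425; 875 = 2·425 + 25; 425 = 17·25 + 0 → 25
gcd(25, 175): 175 = 7·25 + 0 → 25
gcd(25, 325): 325 = 13·25 + 0 → 25
gcd(25, 575): 575 = 23·25 + 0 → 25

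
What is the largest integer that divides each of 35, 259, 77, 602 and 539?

7

35 = 5 · 7; 259 = 7 · 37; 77 = 7 · 11; 602 = 2 · 7 · 43; 539 = 7² · 11
gcd takes min exponent of each prime: 7 = 7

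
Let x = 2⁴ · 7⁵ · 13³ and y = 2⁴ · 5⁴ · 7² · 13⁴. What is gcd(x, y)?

min exponent per shared prime: 2⁴ · 7² · 13³ = 1722448

1722448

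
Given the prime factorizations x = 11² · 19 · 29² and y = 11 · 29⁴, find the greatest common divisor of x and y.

9251

min exponent per shared prime: 11 · 29² = 9251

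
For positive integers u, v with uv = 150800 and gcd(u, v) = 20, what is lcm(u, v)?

7540

Since gcd(u,v)·lcm(u,v) = uv, lcm = 150800/20 = 7540.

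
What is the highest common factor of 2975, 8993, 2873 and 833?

17

2975 = 5² · 7 · 17; 8993 = 17 · 23²; 2873 = 13² · 17; 833 = 7² · 17
gcd takes min exponent of each prime: 17 = 17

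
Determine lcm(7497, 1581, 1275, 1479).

168495075

lcm(7497, 1581) = 7497·1581/gcd = 11852757/51 = 232407
lcm(232407, 1275) = 232407·1275/gcd = 296318925/51 = 5810175
lcm(5810175, 1479) = 5810175·1479/gcd = 8593248825/51 = 168495075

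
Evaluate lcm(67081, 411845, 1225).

2819079025

lcm(67081, 411845) = 67081·411845/gcd = 27626974445/49 = 563815805
lcm(563815805, 1225) = 563815805·1225/gcd = 690674361125/245 = 2819079025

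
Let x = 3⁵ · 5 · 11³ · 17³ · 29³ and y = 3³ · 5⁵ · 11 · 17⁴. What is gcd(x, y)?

7295805

min exponent per shared prime: 3³ · 5 · 11 · 17³ = 7295805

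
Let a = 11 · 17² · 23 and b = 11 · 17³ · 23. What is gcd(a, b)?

min exponent per shared prime: 11 · 17² · 23 = 73117

73117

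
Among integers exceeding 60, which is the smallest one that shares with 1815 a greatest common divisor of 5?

65

gcd(k, 1815) = 5 forces 5 | k; write k = 5s. Then gcd(5s, 5·363) = 5·gcd(s, 363), so need gcd(s, 363) = 1.
5s > 60 gives s ≥ 13. The least s ≥ 13 coprime to 363 is 13, so k = 5·13 = 65.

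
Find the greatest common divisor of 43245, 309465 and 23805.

45

gcd(43245, 309465): 309465 = 7·43245 + 6750; 43245 = 6·6750 + 2745; 6750 = 2·2745 + 1260; 2745 = 2·1260 + 225; 1260 = 5·225 + 135; 225 = 1·135 + 90; 135 = 1·90 + 45; 90 = 2·45 + 0 → 45
gcd(45, 23805): 23805 = 529·45 + 0 → 45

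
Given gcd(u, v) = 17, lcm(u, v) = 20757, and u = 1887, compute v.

187

u·v = gcd·lcm = 17·20757 = 352869, so v = 352869/1887 = 187.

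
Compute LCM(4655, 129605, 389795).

3917829545

lcm(4655, 129605) = 4655·129605/gcd = 603311275/245 = 2462495
lcm(2462495, 389795) = 2462495·389795/gcd = 959868238525/245 = 3917829545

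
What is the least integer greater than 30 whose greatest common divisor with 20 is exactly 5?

Multiples of 5 above 30: 5·7, 5·8, … . Need the cofactor coprime to 20/5 = 4.
Checking s = 7, 8, … the first with gcd(s, 4) = 1 is s = 7, giving 35.

35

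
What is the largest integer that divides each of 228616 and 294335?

228616 = 2³ · 17 · 41²
294335 = 5 · 37² · 43
Common: 1 = 1

1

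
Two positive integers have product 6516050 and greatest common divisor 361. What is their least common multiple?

18050

Since gcd(p,q)·lcm(p,q) = pq, lcm = 6516050/361 = 18050.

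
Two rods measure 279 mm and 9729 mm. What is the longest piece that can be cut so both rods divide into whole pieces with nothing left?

9

Euclid: 9729 = 34·279 + 243; 279 = 1·243 + 36; 243 = 6·36 + 27; 36 = 1·27 + 9; 27 = 3·9 + 0. Last nonzero remainder: 9.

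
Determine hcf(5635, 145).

5

5635 = 5 · 7² · 23
145 = 5 · 29
Common: 5 = 5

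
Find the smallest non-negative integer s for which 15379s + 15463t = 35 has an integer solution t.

920

Reduce mod 15463: 15379s ≡ 35 (mod 15463). With g = gcd(15379, 15463) = 7 dividing 35, divide through: 2197s ≡ 5 (mod 2209).
Since gcd(2197, 2209) = 1, s ≡ 5·(2197)⁻¹ ≡ 920 (mod 2209). Smallest non-negative: 920.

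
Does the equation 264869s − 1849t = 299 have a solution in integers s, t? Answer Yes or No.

gcd(264869, 1849): 264869 = 143·1849 + 462; 1849 = 4·462 + 1; 462 = 462·1 + 0 → 1
1 divides 299, so a solution exists.

Yes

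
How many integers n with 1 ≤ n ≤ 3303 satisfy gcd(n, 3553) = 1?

2678

3553 = 11·17·19. Inclusion–exclusion on these primes:
3303 − ⌊3303/11⌋ − ⌊3303/17⌋ − ⌊3303/19⌋ + ⌊3303/187⌋ + ⌊3303/209⌋ + ⌊3303/323⌋ − ⌊3303/3553⌋ = 2678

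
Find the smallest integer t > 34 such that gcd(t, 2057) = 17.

gcd(t, 2057) = 17 forces 17 | t; write t = 17s. Then gcd(17s, 17·121) = 17·gcd(s, 121), so need gcd(s, 121) = 1.
17s > 34 gives s ≥ 3. The least s ≥ 3 coprime to 121 is 3, so t = 17·3 = 51.

51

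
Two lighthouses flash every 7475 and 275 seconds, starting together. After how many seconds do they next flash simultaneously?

7475 = 5² · 13 · 23; 275 = 5² · 11
max exponents: 5² · 11 · 13 · 23 = 82225

82225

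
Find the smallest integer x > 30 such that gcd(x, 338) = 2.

Multiples of 2 above 30: 2·16, 2·17, … . Need the cofactor coprime to 338/2 = 169.
Checking s = 16, 17, … the first with gcd(s, 169) = 1 is s = 16, giving 32.

32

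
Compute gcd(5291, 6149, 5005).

143

gcd(5291, 6149): 6149 = 1·5291 + 858; 5291 = 6·858 + 143; 858 = 6·143 + 0 → 143
gcd(143, 5005): 5005 = 35·143 + 0 → 143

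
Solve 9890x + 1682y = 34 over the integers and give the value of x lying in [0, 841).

gcd(9890, 1682) = 2 (Euclid: 9890 = 5·1682 + 1480; 1682 = 1·1480 + 202; 1480 = 7·202 + 66; 202 = 3·66 + 4; 66 = 16·4 + 2; 4 = 2·2 + 0), and 2 | 34.
Extended Euclid: 9890·(408) + 1682·(-2399) = 2. Scale by 17: x₀ = 6936.
General solution x = x₀ + 841t; reducing mod 841 gives x = 208 (and y = -1223).

208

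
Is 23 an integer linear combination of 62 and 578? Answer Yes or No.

gcd(62, 578): 578 = 9·62 + 20; 62 = 3·20 + 2; 20 = 10·2 + 0 → 2
2 does not divide 23, so a solution does not exist.

No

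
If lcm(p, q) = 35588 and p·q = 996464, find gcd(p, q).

gcd·lcm = product, so gcd = 996464/35588 = 28.

28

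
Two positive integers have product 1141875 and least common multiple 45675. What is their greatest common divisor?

From gcd × lcm = uv: gcd = 1141875 / 45675 = 25.

25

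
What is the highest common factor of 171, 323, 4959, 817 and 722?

19

gcd(171, 323): 323 = 1·171 + 152; 171 = 1·152 + 19; 152 = 8·19 + 0 → 19
gcd(19, 4959): 4959 = 261·19 + 0 → 19
gcd(19, 817): 817 = 43·19 + 0 → 19
gcd(19, 722): 722 = 38·19 + 0 → 19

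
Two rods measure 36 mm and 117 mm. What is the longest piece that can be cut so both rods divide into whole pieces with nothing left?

9

36 = 2² · 3²
117 = 3² · 13
Common: 3² = 9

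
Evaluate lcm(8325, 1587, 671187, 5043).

lcm(8325, 1587) = 8325·1587/gcd = 13211775/3 = 4403925
lcm(4403925, 671187) = 4403925·671187/gcd = 2955857208975/3 = 985285736325
lcm(985285736325, 5043) = 985285736325·5043/gcd = 4968795968286975/3 = 1656265322762325

1656265322762325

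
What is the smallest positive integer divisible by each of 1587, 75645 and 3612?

lcm(1587, 75645) = 1587·75645/gcd = 120048615/3 = 40016205
lcm(40016205, 3612) = 40016205·3612/gcd = 144538532460/3 = 48179510820

48179510820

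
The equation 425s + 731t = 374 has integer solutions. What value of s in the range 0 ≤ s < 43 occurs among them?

Euclid: 731 = 1·425 + 306; 425 = 1·306 + 119; 306 = 2·119 + 68; 119 = 1·68 + 51; 68 = 1·51 + 17; 51 = 3·17 + 0 → gcd = 17; 374 = 17·22.
Back-substitution yields 425·(-12) + 731·(7) = 17, so one solution is s = -12·22 = -264, t = 7·22 = 154.
Solutions in s differ by 731/17 = 43; the one in [0, 43) is -264 mod 43 = 37.

37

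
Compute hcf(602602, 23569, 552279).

gcd(602602, 23569): 602602 = 25·23569 + 13377; 23569 = 1·13377 + 10192; 13377 = 1·10192 + 3185; 10192 = 3·3185 + 637; 3185 = 5·637 + 0 → 637
gcd(637, 552279): 552279 = 867·637 + 0 → 637

637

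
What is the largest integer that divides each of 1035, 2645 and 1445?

gcd(1035, 2645): 2645 = 2·1035 + 575; 1035 = 1·575 + 460; 575 = 1·460 + 115; 460 = 4·115 + 0 → 115
gcd(115, 1445): 1445 = 12·115 + 65; 115 = 1·65 + 50; 65 = 1·50 + 15; 50 = 3·15 + 5; 15 = 3·5 + 0 → 5

5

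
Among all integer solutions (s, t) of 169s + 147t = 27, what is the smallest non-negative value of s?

48

Reduce mod 147: 169s ≡ 27 (mod 147). With g = gcd(169, 147) = 1 dividing 27, divide through: 169s ≡ 27 (mod 147).
Since gcd(169, 147) = 1, s ≡ 27·(169)⁻¹ ≡ 48 (mod 147). Smallest non-negative: 48.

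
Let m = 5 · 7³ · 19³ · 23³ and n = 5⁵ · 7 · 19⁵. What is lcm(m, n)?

32292052846309375

max exponent per prime: 5⁵ · 7³ · 19⁵ · 23³ = 32292052846309375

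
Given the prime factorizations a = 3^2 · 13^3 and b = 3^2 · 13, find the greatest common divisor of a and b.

min exponent per shared prime: 3^2 · 13 = 117

117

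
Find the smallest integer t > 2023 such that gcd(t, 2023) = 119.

gcd(t, 2023) = 119 forces 119 | t; write t = 119s. Then gcd(119s, 119·17) = 119·gcd(s, 17), so need gcd(s, 17) = 1.
119s > 2023 gives s ≥ 18. The least s ≥ 18 coprime to 17 is 18, so t = 119·18 = 2142.

2142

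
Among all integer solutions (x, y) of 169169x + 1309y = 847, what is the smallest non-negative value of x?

7

Reduce mod 1309: 169169x ≡ 847 (mod 1309). With g = gcd(169169, 1309) = 77 dividing 847, divide through: 2197x ≡ 11 (mod 17).
Since gcd(2197, 17) = 1, x ≡ 11·(2197)⁻¹ ≡ 7 (mod 17). Smallest non-negative: 7.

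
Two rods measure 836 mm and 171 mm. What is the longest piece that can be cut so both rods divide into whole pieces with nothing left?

19

836 = 2² · 11 · 19
171 = 3² · 19
Common: 19 = 19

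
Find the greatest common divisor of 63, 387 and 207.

9

63 = 3² · 7; 387 = 3² · 43; 207 = 3² · 23
gcd takes min exponent of each prime: 3² = 9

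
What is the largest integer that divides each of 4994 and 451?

11

4994 = 2 · 11 · 227
451 = 11 · 41
Common: 11 = 11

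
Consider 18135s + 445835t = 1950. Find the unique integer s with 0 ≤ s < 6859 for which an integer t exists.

Euclid: 445835 = 24·18135 + 10595; 18135 = 1·10595 + 7540; 10595 = 1·7540 + 3055; 7540 = 2·3055 + 1430; 3055 = 2·1430 + 195; 1430 = 7·195 + 65; 195 = 3·65 + 0 → gcd = 65; 1950 = 65·30.
Back-substitution yields 18135·(2188) + 445835·(-89) = 65, so one solution is s = 2188·30 = 65640, t = -89·30 = -2670.
Solutions in s differ by 445835/65 = 6859; the one in [0, 6859) is 65640 mod 6859 = 3909.

3909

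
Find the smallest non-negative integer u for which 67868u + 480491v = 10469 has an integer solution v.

Reduce mod 480491: 67868u ≡ 10469 (mod 480491). With g = gcd(67868, 480491) = 361 dividing 10469, divide through: 188u ≡ 29 (mod 1331).
Since gcd(188, 1331) = 1, u ≡ 29·(188)⁻¹ ≡ 1140 (mod 1331). Smallest non-negative: 1140.

1140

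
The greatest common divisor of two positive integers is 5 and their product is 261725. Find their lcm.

52345

gcd·lcm = product, so lcm = 261725/5 = 52345.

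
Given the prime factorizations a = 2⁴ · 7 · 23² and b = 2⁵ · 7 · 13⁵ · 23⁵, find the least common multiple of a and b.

max exponent per prime: 2⁵ · 7 · 13⁵ · 23⁵ = 535308278735776

535308278735776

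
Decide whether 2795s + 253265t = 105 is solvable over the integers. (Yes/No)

By Bézout, 2795s + 253265t = 105 has integer solutions iff gcd(2795, 253265) | 105.
Euclid: 253265 = 90·2795 + 1715; 2795 = 1·1715 + 1080; 1715 = 1·1080 + 635; 1080 = 1·635 + 445; 635 = 1·445 + 190; 445 = 2·190 + 65; 190 = 2·65 + 60; 65 = 1·60 + 5; 60 = 12·5 + 0. gcd = 5; 105 mod 5 = 0. Yes.

Yes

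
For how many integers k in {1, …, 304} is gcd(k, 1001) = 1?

Prime factors of 1001: 7, 11, 13. Count integers ≤ 304 divisible by none of them.
By inclusion–exclusion: 304 − ⌊304/7⌋ − ⌊304/11⌋ − ⌊304/13⌋ + ⌊304/77⌋ + ⌊304/91⌋ + ⌊304/143⌋ − ⌊304/1001⌋ = 219.

219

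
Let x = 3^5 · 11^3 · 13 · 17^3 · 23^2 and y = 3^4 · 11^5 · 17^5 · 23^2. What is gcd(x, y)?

280198309347

min exponent per shared prime: 3^4 · 11^3 · 17^3 · 23^2 = 280198309347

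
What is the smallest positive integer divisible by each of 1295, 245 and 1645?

426055

1295 = 5 · 7 · 37; 245 = 5 · 7²; 1645 = 5 · 7 · 47
lcm takes max exponent of each prime: 5 · 7² · 37 · 47 = 426055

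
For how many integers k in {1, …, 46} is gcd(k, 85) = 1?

35

Prime factors of 85: 5, 17. Count integers ≤ 46 divisible by none of them.
By inclusion–exclusion: 46 − ⌊46/5⌋ − ⌊46/17⌋ + ⌊46/85⌋ = 35.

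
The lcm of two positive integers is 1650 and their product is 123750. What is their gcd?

gcd·lcm = product, so gcd = 123750/1650 = 75.

75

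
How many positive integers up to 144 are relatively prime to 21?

21 = 3·7. Inclusion–exclusion on these primes:
144 − ⌊144/3⌋ − ⌊144/7⌋ + ⌊144/21⌋ = 82

82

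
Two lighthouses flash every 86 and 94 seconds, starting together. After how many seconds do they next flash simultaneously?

gcd first: 94 = 1·86 + 8; 86 = 10·8 + 6; 8 = 1·6 + 2; 6 = 3·2 + 0 → gcd = 2
lcm = 86·94/gcd = 8084/2 = 4042

4042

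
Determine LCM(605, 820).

99220

605 = 5 · 11²; 820 = 2² · 5 · 41
max exponents: 2² · 5 · 11² · 41 = 99220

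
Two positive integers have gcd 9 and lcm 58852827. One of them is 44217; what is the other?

p·q = gcd·lcm = 9·58852827 = 529675443, so q = 529675443/44217 = 11979.

11979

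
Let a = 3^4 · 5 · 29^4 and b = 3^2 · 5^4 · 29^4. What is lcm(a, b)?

35806100625

max exponent per prime: 3^4 · 5^4 · 29^4 = 35806100625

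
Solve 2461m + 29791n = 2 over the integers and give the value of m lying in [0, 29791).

460

Reduce mod 29791: 2461m ≡ 2 (mod 29791). With g = gcd(2461, 29791) = 1 dividing 2, divide through: 2461m ≡ 2 (mod 29791).
Since gcd(2461, 29791) = 1, m ≡ 2·(2461)⁻¹ ≡ 460 (mod 29791). Smallest non-negative: 460.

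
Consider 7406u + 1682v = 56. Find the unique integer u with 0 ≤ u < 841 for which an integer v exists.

Euclid: 7406 = 4·1682 + 678; 1682 = 2·678 + 326; 678 = 2·326 + 26; 326 = 12·26 + 14; 26 = 1·14 + 12; 14 = 1·12 + 2; 12 = 6·2 + 0 → gcd = 2; 56 = 2·28.
Back-substitution yields 7406·(-129) + 1682·(568) = 2, so one solution is u = -129·28 = -3612, v = 568·28 = 15904.
Solutions in u differ by 1682/2 = 841; the one in [0, 841) is -3612 mod 841 = 593.

593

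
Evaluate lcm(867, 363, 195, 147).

lcm(867, 363) = 867·363/gcd = 314721/3 = 104907
lcm(104907, 195) = 104907·195/gcd = 20456865/3 = 6818955
lcm(6818955, 147) = 6818955·147/gcd = 1002386385/3 = 334128795

334128795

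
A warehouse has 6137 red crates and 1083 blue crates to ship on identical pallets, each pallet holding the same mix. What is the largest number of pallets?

361

Euclid: 6137 = 5·1083 + 722; 1083 = 1·722 + 361; 722 = 2·361 + 0. Last nonzero remainder: 361.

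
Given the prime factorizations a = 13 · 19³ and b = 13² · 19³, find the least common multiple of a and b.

1159171

max exponent per prime: 13² · 19³ = 1159171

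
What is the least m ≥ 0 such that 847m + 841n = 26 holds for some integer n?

gcd(847, 841) = 1 (Euclid: 847 = 1·841 + 6; 841 = 140·6 + 1; 6 = 6·1 + 0), and 1 | 26.
Extended Euclid: 847·(-140) + 841·(141) = 1. Scale by 26: m₀ = -3640.
General solution m = m₀ + 841t; reducing mod 841 gives m = 565 (and n = -569).

565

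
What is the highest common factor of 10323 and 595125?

9

10323 = 3² · 31 · 37
595125 = 3² · 5³ · 23²
Common: 3² = 9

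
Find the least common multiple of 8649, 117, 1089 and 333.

lcm(8649, 117) = 8649·117/gcd = 1011933/9 = 112437
lcm(112437, 1089) = 112437·1089/gcd = 122443893/9 = 13604877
lcm(13604877, 333) = 13604877·333/gcd = 4530424041/9 = 503380449

503380449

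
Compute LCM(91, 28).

364

gcd first: 91 = 3·28 + 7; 28 = 4·7 + 0 → gcd = 7
lcm = 91·28/gcd = 2548/7 = 364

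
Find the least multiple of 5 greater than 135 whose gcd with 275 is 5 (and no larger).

140

Multiples of 5 above 135: 5·28, 5·29, … . Need the cofactor coprime to 275/5 = 55.
Checking s = 28, 29, … the first with gcd(s, 55) = 1 is s = 28, giving 140.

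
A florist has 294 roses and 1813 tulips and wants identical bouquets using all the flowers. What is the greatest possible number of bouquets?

294 = 2 · 3 · 7²
1813 = 7² · 37
Common: 7² = 49

49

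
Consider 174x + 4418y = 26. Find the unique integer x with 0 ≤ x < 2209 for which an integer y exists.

Euclid: 4418 = 25·174 + 68; 174 = 2·68 + 38; 68 = 1·38 + 30; 38 = 1·30 + 8; 30 = 3·8 + 6; 8 = 1·6 + 2; 6 = 3·2 + 0 → gcd = 2; 26 = 2·13.
Back-substitution yields 174·(584) + 4418·(-23) = 2, so one solution is x = 584·13 = 7592, y = -23·13 = -299.
Solutions in x differ by 4418/2 = 2209; the one in [0, 2209) is 7592 mod 2209 = 965.

965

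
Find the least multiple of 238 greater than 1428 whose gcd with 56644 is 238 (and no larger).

56644 = 238·238. Any m with gcd(m, 56644) = 238 is a multiple of 238, say 238s, with s coprime to 238.
Need s > 1428/238, so s ≥ 7. First s ≥ 7 with gcd(s, 238) = 1 is s = 9. Thus m = 238·9 = 2142.

2142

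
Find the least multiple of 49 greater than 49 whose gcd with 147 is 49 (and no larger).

98

Multiples of 49 above 49: 49·2, 49·3, … . Need the cofactor coprime to 147/49 = 3.
Checking s = 2, 3, … the first with gcd(s, 3) = 1 is s = 2, giving 98.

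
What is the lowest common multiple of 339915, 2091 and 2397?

lcm(339915, 2091) = 339915·2091/gcd = 710762265/51 = 13936515
lcm(13936515, 2397) = 13936515·2397/gcd = 33405826455/51 = 655016205

655016205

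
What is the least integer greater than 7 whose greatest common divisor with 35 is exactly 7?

14

35 = 7·5. Any m with gcd(m, 35) = 7 is a multiple of 7, say 7s, with s coprime to 5.
Need s > 7/7, so s ≥ 2. First s ≥ 2 with gcd(s, 5) = 1 is s = 2. Thus m = 7·2 = 14.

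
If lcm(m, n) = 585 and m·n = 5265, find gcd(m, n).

gcd·lcm = product, so gcd = 5265/585 = 9.

9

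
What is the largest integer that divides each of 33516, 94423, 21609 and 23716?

33516 = 2² · 3² · 7² · 19; 94423 = 7² · 41 · 47; 21609 = 3² · 7⁴; 23716 = 2² · 7² · 11²
gcd takes min exponent of each prime: 7² = 49

49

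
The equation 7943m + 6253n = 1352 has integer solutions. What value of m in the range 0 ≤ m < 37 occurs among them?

Euclid: 7943 = 1·6253 + 1690; 6253 = 3·1690 + 1183; 1690 = 1·1183 + 507; 1183 = 2·507 + 169; 507 = 3·169 + 0 → gcd = 169; 1352 = 169·8.
Back-substitution yields 7943·(-11) + 6253·(14) = 169, so one solution is m = -11·8 = -88, n = 14·8 = 112.
Solutions in m differ by 6253/169 = 37; the one in [0, 37) is -88 mod 37 = 23.

23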